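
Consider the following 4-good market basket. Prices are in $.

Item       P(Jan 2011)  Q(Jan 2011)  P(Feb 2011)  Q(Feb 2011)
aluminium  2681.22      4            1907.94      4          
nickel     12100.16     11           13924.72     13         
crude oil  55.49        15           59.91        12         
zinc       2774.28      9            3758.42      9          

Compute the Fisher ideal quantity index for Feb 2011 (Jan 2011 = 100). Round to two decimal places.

114.16

Laspeyres component (base-period weights):
ΣP(Jan 2011)Q(Feb 2011) = 2681.22×4 + 12100.16×13 + 55.49×12 + 2774.28×9 = 10724.88 + 157302.08 + 665.88 + 24968.52 = 193661.36
ΣP(Jan 2011)Q(Jan 2011) = 2681.22×4 + 12100.16×11 + 55.49×15 + 2774.28×9 = 10724.88 + 133101.76 + 832.35 + 24968.52 = 169627.51
L = 193661.36 / 169627.51 × 100 = 114.1686
Paasche component (current-period weights):
ΣP(Feb 2011)Q(Feb 2011) = 1907.94×4 + 13924.72×13 + 59.91×12 + 3758.42×9 = 7631.76 + 181021.36 + 718.92 + 33825.78 = 223197.82
ΣP(Feb 2011)Q(Jan 2011) = 1907.94×4 + 13924.72×11 + 59.91×15 + 3758.42×9 = 7631.76 + 153171.92 + 898.65 + 33825.78 = 195528.11
P = 223197.82 / 195528.11 × 100 = 114.1513
Fisher = √(L × P) = √(114.1686 × 114.1513) = 114.1599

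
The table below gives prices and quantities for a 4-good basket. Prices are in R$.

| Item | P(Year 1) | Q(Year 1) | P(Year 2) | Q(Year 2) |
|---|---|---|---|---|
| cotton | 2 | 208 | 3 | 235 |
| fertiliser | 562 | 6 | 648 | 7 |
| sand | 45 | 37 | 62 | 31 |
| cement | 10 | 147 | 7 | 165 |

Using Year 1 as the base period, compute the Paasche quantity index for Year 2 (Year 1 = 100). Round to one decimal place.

Paasche quantity index uses current-period prices as weights.
ΣP(Year 2)·Q(Year 2) = 3×235 + 648×7 + 62×31 + 7×165 = 705 + 4536 + 1922 + 1155 = 8318
ΣP(Year 2)·Q(Year 1) = 3×208 + 648×6 + 62×37 + 7×147 = 624 + 3888 + 2294 + 1029 = 7835
Index = 8318 / 7835 × 100 = 106.1646

106.2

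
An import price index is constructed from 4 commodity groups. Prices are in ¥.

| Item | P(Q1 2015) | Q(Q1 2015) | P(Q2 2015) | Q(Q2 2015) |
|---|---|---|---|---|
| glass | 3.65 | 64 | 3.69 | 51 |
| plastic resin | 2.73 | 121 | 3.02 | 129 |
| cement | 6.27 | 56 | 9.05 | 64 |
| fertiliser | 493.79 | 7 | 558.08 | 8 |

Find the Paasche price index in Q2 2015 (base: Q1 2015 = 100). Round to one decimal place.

Paasche price index uses current-period quantities as weights.
ΣP(Q2 2015)·Q(Q2 2015) = 3.69×51 + 3.02×129 + 9.05×64 + 558.08×8 = 188.19 + 389.58 + 579.2 + 4464.64 = 5621.61
ΣP(Q1 2015)·Q(Q2 2015) = 3.65×51 + 2.73×129 + 6.27×64 + 493.79×8 = 186.15 + 352.17 + 401.28 + 3950.32 = 4889.92
Index = 5621.61 / 4889.92 × 100 = 114.9632

115.0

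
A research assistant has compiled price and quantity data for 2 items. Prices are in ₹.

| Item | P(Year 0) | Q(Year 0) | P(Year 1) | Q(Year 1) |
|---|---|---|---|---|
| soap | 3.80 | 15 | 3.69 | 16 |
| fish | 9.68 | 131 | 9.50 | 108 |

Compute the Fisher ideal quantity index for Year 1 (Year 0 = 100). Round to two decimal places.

Laspeyres component (base-period weights):
ΣP(Year 0)Q(Year 1) = 3.80×16 + 9.68×108 = 60.8 + 1045.44 = 1106.24
ΣP(Year 0)Q(Year 0) = 3.80×15 + 9.68×131 = 57 + 1268.08 = 1325.08
L = 1106.24 / 1325.08 × 100 = 83.4848
Paasche component (current-period weights):
ΣP(Year 1)Q(Year 1) = 3.69×16 + 9.50×108 = 59.04 + 1026 = 1085.04
ΣP(Year 1)Q(Year 0) = 3.69×15 + 9.50×131 = 55.35 + 1244.5 = 1299.85
P = 1085.04 / 1299.85 × 100 = 83.4742
Fisher = √(L × P) = √(83.4848 × 83.4742) = 83.4795

83.48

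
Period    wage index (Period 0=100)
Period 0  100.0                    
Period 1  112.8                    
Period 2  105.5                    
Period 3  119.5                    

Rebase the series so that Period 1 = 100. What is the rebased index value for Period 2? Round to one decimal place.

Rebased(Period 2) = 105.5 / 112.8 × 100 = 93.5284

93.5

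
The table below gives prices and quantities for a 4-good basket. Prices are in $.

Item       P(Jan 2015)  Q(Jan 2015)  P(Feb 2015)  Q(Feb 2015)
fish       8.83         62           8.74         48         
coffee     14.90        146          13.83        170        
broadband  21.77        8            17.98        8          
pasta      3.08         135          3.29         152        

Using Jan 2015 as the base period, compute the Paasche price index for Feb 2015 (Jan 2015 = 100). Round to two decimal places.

94.87

Paasche price index uses current-period quantities as weights.
ΣP(Feb 2015)·Q(Feb 2015) = 8.74×48 + 13.83×170 + 17.98×8 + 3.29×152 = 419.52 + 2351.1 + 143.84 + 500.08 = 3414.54
ΣP(Jan 2015)·Q(Feb 2015) = 8.83×48 + 14.90×170 + 21.77×8 + 3.08×152 = 423.84 + 2533 + 174.16 + 468.16 = 3599.16
Index = 3414.54 / 3599.16 × 100 = 94.8705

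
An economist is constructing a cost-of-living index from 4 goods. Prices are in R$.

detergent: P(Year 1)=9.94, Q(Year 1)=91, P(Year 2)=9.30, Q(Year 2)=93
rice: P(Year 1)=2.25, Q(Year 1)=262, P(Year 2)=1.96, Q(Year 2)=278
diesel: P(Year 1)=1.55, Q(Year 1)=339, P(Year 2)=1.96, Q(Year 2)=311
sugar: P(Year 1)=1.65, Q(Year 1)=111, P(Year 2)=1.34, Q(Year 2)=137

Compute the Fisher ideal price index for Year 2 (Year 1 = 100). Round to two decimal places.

98.11

Laspeyres component (base-period weights):
ΣP(Year 2)Q(Year 1) = 9.30×91 + 1.96×262 + 1.96×339 + 1.34×111 = 846.3 + 513.52 + 664.44 + 148.74 = 2173
ΣP(Year 1)Q(Year 1) = 9.94×91 + 2.25×262 + 1.55×339 + 1.65×111 = 904.54 + 589.5 + 525.45 + 183.15 = 2202.64
L = 2173 / 2202.64 × 100 = 98.6543
Paasche component (current-period weights):
ΣP(Year 2)Q(Year 2) = 9.30×93 + 1.96×278 + 1.96×311 + 1.34×137 = 864.9 + 544.88 + 609.56 + 183.58 = 2202.92
ΣP(Year 1)Q(Year 2) = 9.94×93 + 2.25×278 + 1.55×311 + 1.65×137 = 924.42 + 625.5 + 482.05 + 226.05 = 2258.02
P = 2202.92 / 2258.02 × 100 = 97.5598
Fisher = √(L × P) = √(98.6543 × 97.5598) = 98.1055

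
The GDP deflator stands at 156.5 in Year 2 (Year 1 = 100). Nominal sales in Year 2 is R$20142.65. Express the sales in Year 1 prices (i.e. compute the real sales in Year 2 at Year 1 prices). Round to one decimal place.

12870.7

Real = Nominal ÷ (Index/100) = 20142.65 ÷ (156.5/100)
     = 20142.65 ÷ 1.565 = 12870.7029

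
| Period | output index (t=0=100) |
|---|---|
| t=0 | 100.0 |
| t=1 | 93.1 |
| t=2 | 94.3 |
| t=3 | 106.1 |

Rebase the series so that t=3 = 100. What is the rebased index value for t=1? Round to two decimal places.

Rebased(t=1) = 93.1 / 106.1 × 100 = 87.7474

87.75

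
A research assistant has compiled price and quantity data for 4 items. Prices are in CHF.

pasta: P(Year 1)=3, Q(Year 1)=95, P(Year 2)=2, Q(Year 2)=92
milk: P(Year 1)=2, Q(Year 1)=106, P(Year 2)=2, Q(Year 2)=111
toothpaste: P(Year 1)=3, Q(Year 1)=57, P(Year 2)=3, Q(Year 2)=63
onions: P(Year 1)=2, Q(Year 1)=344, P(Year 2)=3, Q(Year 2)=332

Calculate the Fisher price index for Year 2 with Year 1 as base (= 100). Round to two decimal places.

Laspeyres component (base-period weights):
ΣP(Year 2)Q(Year 1) = 2×95 + 2×106 + 3×57 + 3×344 = 190 + 212 + 171 + 1032 = 1605
ΣP(Year 1)Q(Year 1) = 3×95 + 2×106 + 3×57 + 2×344 = 285 + 212 + 171 + 688 = 1356
L = 1605 / 1356 × 100 = 118.3628
Paasche component (current-period weights):
ΣP(Year 2)Q(Year 2) = 2×92 + 2×111 + 3×63 + 3×332 = 184 + 222 + 189 + 996 = 1591
ΣP(Year 1)Q(Year 2) = 3×92 + 2×111 + 3×63 + 2×332 = 276 + 222 + 189 + 664 = 1351
P = 1591 / 1351 × 100 = 117.7646
Fisher = √(L × P) = √(118.3628 × 117.7646) = 118.0633

118.06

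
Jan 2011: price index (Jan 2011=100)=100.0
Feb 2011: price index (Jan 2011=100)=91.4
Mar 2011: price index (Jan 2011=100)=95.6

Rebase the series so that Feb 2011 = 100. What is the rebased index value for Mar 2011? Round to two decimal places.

Rebased(Mar 2011) = 95.6 / 91.4 × 100 = 104.5952

104.60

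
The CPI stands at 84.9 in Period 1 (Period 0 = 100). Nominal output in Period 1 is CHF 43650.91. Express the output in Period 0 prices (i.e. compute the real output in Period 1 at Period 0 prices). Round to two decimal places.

51414.50

Real = Nominal ÷ (Index/100) = 43650.91 ÷ (84.9/100)
     = 43650.91 ÷ 0.849 = 51414.4994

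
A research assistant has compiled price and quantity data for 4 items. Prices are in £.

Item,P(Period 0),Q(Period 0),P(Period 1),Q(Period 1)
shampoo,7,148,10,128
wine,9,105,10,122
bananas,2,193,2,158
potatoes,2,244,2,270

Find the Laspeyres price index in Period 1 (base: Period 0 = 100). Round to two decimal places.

119.23

Laspeyres price index uses base-period quantities as weights.
ΣP(Period 1)·Q(Period 0) = 10×148 + 10×105 + 2×193 + 2×244 = 1480 + 1050 + 386 + 488 = 3404
ΣP(Period 0)·Q(Period 0) = 7×148 + 9×105 + 2×193 + 2×244 = 1036 + 945 + 386 + 488 = 2855
Index = 3404 / 2855 × 100 = 119.2294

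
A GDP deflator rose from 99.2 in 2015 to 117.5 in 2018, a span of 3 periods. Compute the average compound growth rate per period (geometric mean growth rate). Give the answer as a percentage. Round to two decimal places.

Growth factor = (117.5/99.2)^(1/3) = (1.184476)^(1/3) = 1.058056
Growth rate = 1.058056 − 1 = 0.058056 = 5.8056%

5.81%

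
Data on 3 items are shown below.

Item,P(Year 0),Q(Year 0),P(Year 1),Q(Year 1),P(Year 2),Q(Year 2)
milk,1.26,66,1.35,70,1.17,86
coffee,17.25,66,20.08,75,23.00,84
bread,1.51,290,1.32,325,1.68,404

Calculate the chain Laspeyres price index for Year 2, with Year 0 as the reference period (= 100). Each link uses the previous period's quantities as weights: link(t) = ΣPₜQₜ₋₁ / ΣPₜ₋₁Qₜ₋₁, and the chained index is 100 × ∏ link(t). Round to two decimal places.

Link Year 0→Year 1:
ΣP(Year 1)Q(Year 0) = 1.35×66 + 20.08×66 + 1.32×290 = 89.1 + 1325.28 + 382.8 = 1797.18
ΣP(Year 0)Q(Year 0) = 1.26×66 + 17.25×66 + 1.51×290 = 83.16 + 1138.5 + 437.9 = 1659.56
link = 1797.18/1659.56 = 1.082926
Link Year 1→Year 2:
ΣP(Year 2)Q(Year 1) = 1.17×70 + 23.00×75 + 1.68×325 = 81.9 + 1725 + 546 = 2352.9
ΣP(Year 1)Q(Year 1) = 1.35×70 + 20.08×75 + 1.32×325 = 94.5 + 1506 + 429 = 2029.5
link = 2352.9/2029.5 = 1.159350
Chained index = 100 × 1.082926 × 1.159350 = 125.5489

125.55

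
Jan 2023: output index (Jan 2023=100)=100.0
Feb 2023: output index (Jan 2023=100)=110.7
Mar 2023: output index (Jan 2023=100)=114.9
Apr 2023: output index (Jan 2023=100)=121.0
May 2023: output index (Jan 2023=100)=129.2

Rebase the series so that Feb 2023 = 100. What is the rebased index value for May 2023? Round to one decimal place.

Rebased(May 2023) = 129.2 / 110.7 × 100 = 116.7118

116.7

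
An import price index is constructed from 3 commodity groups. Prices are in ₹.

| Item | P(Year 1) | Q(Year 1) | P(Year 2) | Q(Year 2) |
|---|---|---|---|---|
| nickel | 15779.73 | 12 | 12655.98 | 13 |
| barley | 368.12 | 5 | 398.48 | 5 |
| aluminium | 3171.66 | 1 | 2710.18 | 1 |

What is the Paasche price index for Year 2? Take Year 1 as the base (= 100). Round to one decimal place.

80.5

Paasche price index uses current-period quantities as weights.
ΣP(Year 2)·Q(Year 2) = 12655.98×13 + 398.48×5 + 2710.18×1 = 164527.74 + 1992.4 + 2710.18 = 169230.32
ΣP(Year 1)·Q(Year 2) = 15779.73×13 + 368.12×5 + 3171.66×1 = 205136.49 + 1840.6 + 3171.66 = 210148.75
Index = 169230.32 / 210148.75 × 100 = 80.5288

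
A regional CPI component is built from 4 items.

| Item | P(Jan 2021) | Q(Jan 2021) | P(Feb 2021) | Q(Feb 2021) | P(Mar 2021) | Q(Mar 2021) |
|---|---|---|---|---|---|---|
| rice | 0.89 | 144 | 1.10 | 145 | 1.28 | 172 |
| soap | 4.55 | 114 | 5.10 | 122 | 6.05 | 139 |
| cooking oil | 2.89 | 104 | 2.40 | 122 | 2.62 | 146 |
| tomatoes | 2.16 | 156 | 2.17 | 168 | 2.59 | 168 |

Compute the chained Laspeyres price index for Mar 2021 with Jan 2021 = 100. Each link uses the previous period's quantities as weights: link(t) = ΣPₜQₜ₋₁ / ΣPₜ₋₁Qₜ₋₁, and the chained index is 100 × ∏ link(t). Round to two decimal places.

Link Jan 2021→Feb 2021:
ΣP(Feb 2021)Q(Jan 2021) = 1.10×144 + 5.10×114 + 2.40×104 + 2.17×156 = 158.4 + 581.4 + 249.6 + 338.52 = 1327.92
ΣP(Jan 2021)Q(Jan 2021) = 0.89×144 + 4.55×114 + 2.89×104 + 2.16×156 = 128.16 + 518.7 + 300.56 + 336.96 = 1284.38
link = 1327.92/1284.38 = 1.033900
Link Feb 2021→Mar 2021:
ΣP(Mar 2021)Q(Feb 2021) = 1.28×145 + 6.05×122 + 2.62×122 + 2.59×168 = 185.6 + 738.1 + 319.64 + 435.12 = 1678.46
ΣP(Feb 2021)Q(Feb 2021) = 1.10×145 + 5.10×122 + 2.40×122 + 2.17×168 = 159.5 + 622.2 + 292.8 + 364.56 = 1439.06
link = 1678.46/1439.06 = 1.166359
Chained index = 100 × 1.033900 × 1.166359 = 120.5898

120.59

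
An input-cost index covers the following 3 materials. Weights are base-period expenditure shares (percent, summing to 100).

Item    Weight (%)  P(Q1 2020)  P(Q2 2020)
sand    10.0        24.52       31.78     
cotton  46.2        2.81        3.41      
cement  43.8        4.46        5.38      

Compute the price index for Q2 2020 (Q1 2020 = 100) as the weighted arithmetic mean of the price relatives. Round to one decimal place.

121.9

sand: 10.0 × (31.78/24.52) = 10.0 × 1.296085 = 12.9608
cotton: 46.2 × (3.41/2.81) = 46.2 × 1.213523 = 56.0648
cement: 43.8 × (5.38/4.46) = 43.8 × 1.206278 = 52.8350
Index = Σ wᵢ·(p₁ᵢ/p₀ᵢ) = 12.9608 + 56.0648 + 52.8350 = 121.8606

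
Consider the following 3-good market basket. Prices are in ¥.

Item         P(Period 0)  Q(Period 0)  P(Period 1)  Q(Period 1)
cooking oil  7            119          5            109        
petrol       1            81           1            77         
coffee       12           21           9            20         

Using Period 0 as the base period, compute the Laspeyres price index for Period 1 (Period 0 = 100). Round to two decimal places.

74.19

Laspeyres price index uses base-period quantities as weights.
ΣP(Period 1)·Q(Period 0) = 5×119 + 1×81 + 9×21 = 595 + 81 + 189 = 865
ΣP(Period 0)·Q(Period 0) = 7×119 + 1×81 + 12×21 = 833 + 81 + 252 = 1166
Index = 865 / 1166 × 100 = 74.1852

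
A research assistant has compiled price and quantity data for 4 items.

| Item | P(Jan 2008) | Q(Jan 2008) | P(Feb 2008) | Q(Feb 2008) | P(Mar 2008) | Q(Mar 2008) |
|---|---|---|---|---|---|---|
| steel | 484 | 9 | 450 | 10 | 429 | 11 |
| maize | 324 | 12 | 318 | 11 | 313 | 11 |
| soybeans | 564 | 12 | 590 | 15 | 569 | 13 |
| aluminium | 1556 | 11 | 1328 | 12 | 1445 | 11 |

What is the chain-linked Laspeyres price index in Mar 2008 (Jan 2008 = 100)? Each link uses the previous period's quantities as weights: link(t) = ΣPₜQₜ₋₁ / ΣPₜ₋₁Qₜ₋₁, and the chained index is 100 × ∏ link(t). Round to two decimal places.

94.30

Link Jan 2008→Feb 2008:
ΣP(Feb 2008)Q(Jan 2008) = 450×9 + 318×12 + 590×12 + 1328×11 = 4050 + 3816 + 7080 + 14608 = 29554
ΣP(Jan 2008)Q(Jan 2008) = 484×9 + 324×12 + 564×12 + 1556×11 = 4356 + 3888 + 6768 + 17116 = 32128
link = 29554/32128 = 0.919883
Link Feb 2008→Mar 2008:
ΣP(Mar 2008)Q(Feb 2008) = 429×10 + 313×11 + 569×15 + 1445×12 = 4290 + 3443 + 8535 + 17340 = 33608
ΣP(Feb 2008)Q(Feb 2008) = 450×10 + 318×11 + 590×15 + 1328×12 = 4500 + 3498 + 8850 + 15936 = 32784
link = 33608/32784 = 1.025134
Chained index = 100 × 0.919883 × 1.025134 = 94.3004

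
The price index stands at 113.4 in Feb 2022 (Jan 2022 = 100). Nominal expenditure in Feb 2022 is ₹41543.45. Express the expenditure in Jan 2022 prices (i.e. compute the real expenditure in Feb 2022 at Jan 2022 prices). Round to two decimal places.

Real = Nominal ÷ (Index/100) = 41543.45 ÷ (113.4/100)
     = 41543.45 ÷ 1.134 = 36634.4356

36634.44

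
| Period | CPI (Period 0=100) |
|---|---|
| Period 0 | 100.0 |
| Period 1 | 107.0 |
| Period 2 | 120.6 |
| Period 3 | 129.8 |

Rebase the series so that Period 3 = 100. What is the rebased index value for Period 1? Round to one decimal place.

Rebased(Period 1) = 107.0 / 129.8 × 100 = 82.4345

82.4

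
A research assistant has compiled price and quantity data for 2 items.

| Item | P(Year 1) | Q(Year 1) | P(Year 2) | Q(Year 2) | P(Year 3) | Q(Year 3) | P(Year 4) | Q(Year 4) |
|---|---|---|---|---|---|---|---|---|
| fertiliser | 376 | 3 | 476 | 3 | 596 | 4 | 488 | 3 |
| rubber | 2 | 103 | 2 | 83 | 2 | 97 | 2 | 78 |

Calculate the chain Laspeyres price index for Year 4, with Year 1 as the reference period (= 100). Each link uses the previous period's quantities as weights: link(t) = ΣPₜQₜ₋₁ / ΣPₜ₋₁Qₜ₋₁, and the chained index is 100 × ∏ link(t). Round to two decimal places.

124.99

Link Year 1→Year 2:
ΣP(Year 2)Q(Year 1) = 476×3 + 2×103 = 1428 + 206 = 1634
ΣP(Year 1)Q(Year 1) = 376×3 + 2×103 = 1128 + 206 = 1334
link = 1634/1334 = 1.224888
Link Year 2→Year 3:
ΣP(Year 3)Q(Year 2) = 596×3 + 2×83 = 1788 + 166 = 1954
ΣP(Year 2)Q(Year 2) = 476×3 + 2×83 = 1428 + 166 = 1594
link = 1954/1594 = 1.225847
Link Year 3→Year 4:
ΣP(Year 4)Q(Year 3) = 488×4 + 2×97 = 1952 + 194 = 2146
ΣP(Year 3)Q(Year 3) = 596×4 + 2×97 = 2384 + 194 = 2578
link = 2146/2578 = 0.832428
Chained index = 100 × 1.224888 × 1.225847 × 0.832428 = 124.9912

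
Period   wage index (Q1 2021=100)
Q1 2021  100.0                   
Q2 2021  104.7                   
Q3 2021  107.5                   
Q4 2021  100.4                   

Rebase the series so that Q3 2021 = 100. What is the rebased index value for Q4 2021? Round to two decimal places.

93.40

Rebased(Q4 2021) = 100.4 / 107.5 × 100 = 93.3953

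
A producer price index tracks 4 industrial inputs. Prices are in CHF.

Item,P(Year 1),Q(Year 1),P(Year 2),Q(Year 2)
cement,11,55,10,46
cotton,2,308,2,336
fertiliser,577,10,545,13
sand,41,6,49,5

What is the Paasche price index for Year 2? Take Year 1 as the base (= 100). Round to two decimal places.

95.25

Paasche price index uses current-period quantities as weights.
ΣP(Year 2)·Q(Year 2) = 10×46 + 2×336 + 545×13 + 49×5 = 460 + 672 + 7085 + 245 = 8462
ΣP(Year 1)·Q(Year 2) = 11×46 + 2×336 + 577×13 + 41×5 = 506 + 672 + 7501 + 205 = 8884
Index = 8462 / 8884 × 100 = 95.2499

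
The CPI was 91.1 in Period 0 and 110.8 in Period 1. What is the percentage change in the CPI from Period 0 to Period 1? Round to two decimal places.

Change = (110.8 − 91.1) / 91.1 × 100
       = 19.7 / 91.1 × 100 = 21.6246%

21.62%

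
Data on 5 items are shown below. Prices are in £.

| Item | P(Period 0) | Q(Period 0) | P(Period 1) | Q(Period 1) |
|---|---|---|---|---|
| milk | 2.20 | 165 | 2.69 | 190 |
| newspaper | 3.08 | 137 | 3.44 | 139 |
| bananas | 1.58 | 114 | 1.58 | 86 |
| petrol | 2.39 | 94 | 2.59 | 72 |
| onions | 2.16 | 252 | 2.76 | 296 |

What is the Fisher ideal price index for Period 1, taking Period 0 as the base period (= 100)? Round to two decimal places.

Laspeyres component (base-period weights):
ΣP(Period 1)Q(Period 0) = 2.69×165 + 3.44×137 + 1.58×114 + 2.59×94 + 2.76×252 = 443.85 + 471.28 + 180.12 + 243.46 + 695.52 = 2034.23
ΣP(Period 0)Q(Period 0) = 2.20×165 + 3.08×137 + 1.58×114 + 2.39×94 + 2.16×252 = 363 + 421.96 + 180.12 + 224.66 + 544.32 = 1734.06
L = 2034.23 / 1734.06 × 100 = 117.3102
Paasche component (current-period weights):
ΣP(Period 1)Q(Period 1) = 2.69×190 + 3.44×139 + 1.58×86 + 2.59×72 + 2.76×296 = 511.1 + 478.16 + 135.88 + 186.48 + 816.96 = 2128.58
ΣP(Period 0)Q(Period 1) = 2.20×190 + 3.08×139 + 1.58×86 + 2.39×72 + 2.16×296 = 418 + 428.12 + 135.88 + 172.08 + 639.36 = 1793.44
P = 2128.58 / 1793.44 × 100 = 118.6870
Fisher = √(L × P) = √(117.3102 × 118.6870) = 117.9966

118.00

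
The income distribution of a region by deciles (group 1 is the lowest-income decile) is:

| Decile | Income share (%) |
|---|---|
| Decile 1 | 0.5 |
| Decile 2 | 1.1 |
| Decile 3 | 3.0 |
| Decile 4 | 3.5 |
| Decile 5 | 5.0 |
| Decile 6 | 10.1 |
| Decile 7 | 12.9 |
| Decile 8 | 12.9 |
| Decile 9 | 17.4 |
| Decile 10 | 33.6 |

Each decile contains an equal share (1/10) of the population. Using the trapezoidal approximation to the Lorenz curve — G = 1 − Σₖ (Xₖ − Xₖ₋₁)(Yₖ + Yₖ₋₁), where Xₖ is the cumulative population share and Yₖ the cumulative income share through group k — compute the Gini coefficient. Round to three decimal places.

0.495

Cumulative income shares Yₖ: 0.0050, 0.0160, 0.0460, 0.0810, 0.1310, 0.2320, 0.3610, 0.4900, 0.6640, 1.0000
Σ (Xₖ−Xₖ₋₁)(Yₖ+Yₖ₋₁) = (1/10)(0.0050+0.0000) + (1/10)(0.0160+0.0050) + (1/10)(0.0460+0.0160) + (1/10)(0.0810+0.0460) + (1/10)(0.1310+0.0810) + (1/10)(0.2320+0.1310) + (1/10)(0.3610+0.2320) + (1/10)(0.4900+0.3610) + (1/10)(0.6640+0.4900) + (1/10)(1.0000+0.6640)
  = 0.0005 + 0.0021 + 0.0062 + 0.0127 + 0.0212 + 0.0363 + 0.0593 + 0.0851 + 0.1154 + 0.1664 = 0.5052
G = 1 − 0.5052 = 0.4948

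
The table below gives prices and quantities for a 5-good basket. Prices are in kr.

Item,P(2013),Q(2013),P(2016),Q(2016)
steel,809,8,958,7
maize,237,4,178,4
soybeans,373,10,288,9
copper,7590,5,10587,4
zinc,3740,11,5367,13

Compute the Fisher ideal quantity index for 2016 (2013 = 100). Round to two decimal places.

Laspeyres component (base-period weights):
ΣP(2013)Q(2016) = 809×7 + 237×4 + 373×9 + 7590×4 + 3740×13 = 5663 + 948 + 3357 + 30360 + 48620 = 88948
ΣP(2013)Q(2013) = 809×8 + 237×4 + 373×10 + 7590×5 + 3740×11 = 6472 + 948 + 3730 + 37950 + 41140 = 90240
L = 88948 / 90240 × 100 = 98.5683
Paasche component (current-period weights):
ΣP(2016)Q(2016) = 958×7 + 178×4 + 288×9 + 10587×4 + 5367×13 = 6706 + 712 + 2592 + 42348 + 69771 = 122129
ΣP(2016)Q(2013) = 958×8 + 178×4 + 288×10 + 10587×5 + 5367×11 = 7664 + 712 + 2880 + 52935 + 59037 = 123228
P = 122129 / 123228 × 100 = 99.1082
Fisher = √(L × P) = √(98.5683 × 99.1082) = 98.8378

98.84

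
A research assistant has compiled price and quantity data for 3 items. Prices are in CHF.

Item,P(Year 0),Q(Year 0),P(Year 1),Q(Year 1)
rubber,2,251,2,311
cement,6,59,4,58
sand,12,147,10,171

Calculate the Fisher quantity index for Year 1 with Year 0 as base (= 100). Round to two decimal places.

115.73

Laspeyres component (base-period weights):
ΣP(Year 0)Q(Year 1) = 2×311 + 6×58 + 12×171 = 622 + 348 + 2052 = 3022
ΣP(Year 0)Q(Year 0) = 2×251 + 6×59 + 12×147 = 502 + 354 + 1764 = 2620
L = 3022 / 2620 × 100 = 115.3435
Paasche component (current-period weights):
ΣP(Year 1)Q(Year 1) = 2×311 + 4×58 + 10×171 = 622 + 232 + 1710 = 2564
ΣP(Year 1)Q(Year 0) = 2×251 + 4×59 + 10×147 = 502 + 236 + 1470 = 2208
P = 2564 / 2208 × 100 = 116.1232
Fisher = √(L × P) = √(115.3435 × 116.1232) = 115.7327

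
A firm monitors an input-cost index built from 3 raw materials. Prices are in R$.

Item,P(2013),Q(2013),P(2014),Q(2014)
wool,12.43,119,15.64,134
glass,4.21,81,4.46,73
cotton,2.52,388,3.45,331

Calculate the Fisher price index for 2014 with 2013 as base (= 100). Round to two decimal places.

127.11

Laspeyres component (base-period weights):
ΣP(2014)Q(2013) = 15.64×119 + 4.46×81 + 3.45×388 = 1861.16 + 361.26 + 1338.6 = 3561.02
ΣP(2013)Q(2013) = 12.43×119 + 4.21×81 + 2.52×388 = 1479.17 + 341.01 + 977.76 = 2797.94
L = 3561.02 / 2797.94 × 100 = 127.2729
Paasche component (current-period weights):
ΣP(2014)Q(2014) = 15.64×134 + 4.46×73 + 3.45×331 = 2095.76 + 325.58 + 1141.95 = 3563.29
ΣP(2013)Q(2014) = 12.43×134 + 4.21×73 + 2.52×331 = 1665.62 + 307.33 + 834.12 = 2807.07
P = 3563.29 / 2807.07 × 100 = 126.9398
Fisher = √(L × P) = √(127.2729 × 126.9398) = 127.1063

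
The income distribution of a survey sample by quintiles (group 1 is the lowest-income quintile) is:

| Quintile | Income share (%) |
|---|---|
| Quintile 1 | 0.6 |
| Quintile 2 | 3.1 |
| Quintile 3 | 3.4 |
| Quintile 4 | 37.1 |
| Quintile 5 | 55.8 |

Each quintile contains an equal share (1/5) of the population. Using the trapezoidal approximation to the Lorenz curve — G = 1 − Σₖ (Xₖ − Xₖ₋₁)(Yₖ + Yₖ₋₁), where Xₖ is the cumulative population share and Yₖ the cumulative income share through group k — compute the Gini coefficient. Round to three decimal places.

0.578

Cumulative income shares Yₖ: 0.0060, 0.0370, 0.0710, 0.4420, 1.0000
Σ (Xₖ−Xₖ₋₁)(Yₖ+Yₖ₋₁) = (1/5)(0.0060+0.0000) + (1/5)(0.0370+0.0060) + (1/5)(0.0710+0.0370) + (1/5)(0.4420+0.0710) + (1/5)(1.0000+0.4420)
  = 0.0012 + 0.0086 + 0.0216 + 0.1026 + 0.2884 = 0.4224
G = 1 − 0.4224 = 0.5776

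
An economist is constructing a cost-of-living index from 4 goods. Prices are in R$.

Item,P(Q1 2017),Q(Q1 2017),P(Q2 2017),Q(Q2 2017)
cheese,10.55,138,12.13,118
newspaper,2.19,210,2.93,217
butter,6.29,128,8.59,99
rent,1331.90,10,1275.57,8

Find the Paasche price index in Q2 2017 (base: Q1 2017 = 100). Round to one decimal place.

101.0

Paasche price index uses current-period quantities as weights.
ΣP(Q2 2017)·Q(Q2 2017) = 12.13×118 + 2.93×217 + 8.59×99 + 1275.57×8 = 1431.34 + 635.81 + 850.41 + 10204.56 = 13122.12
ΣP(Q1 2017)·Q(Q2 2017) = 10.55×118 + 2.19×217 + 6.29×99 + 1331.90×8 = 1244.9 + 475.23 + 622.71 + 10655.2 = 12998.04
Index = 13122.12 / 12998.04 × 100 = 100.9546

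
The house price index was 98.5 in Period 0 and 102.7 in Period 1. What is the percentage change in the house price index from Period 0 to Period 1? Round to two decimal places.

Change = (102.7 − 98.5) / 98.5 × 100
       = 4.2 / 98.5 × 100 = 4.2640%

4.26%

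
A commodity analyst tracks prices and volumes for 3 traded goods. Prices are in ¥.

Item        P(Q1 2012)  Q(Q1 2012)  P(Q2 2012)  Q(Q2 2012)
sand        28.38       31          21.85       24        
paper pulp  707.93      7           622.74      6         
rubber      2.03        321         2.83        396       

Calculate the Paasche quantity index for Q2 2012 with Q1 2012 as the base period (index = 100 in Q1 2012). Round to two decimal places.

Paasche quantity index uses current-period prices as weights.
ΣP(Q2 2012)·Q(Q2 2012) = 21.85×24 + 622.74×6 + 2.83×396 = 524.4 + 3736.44 + 1120.68 = 5381.52
ΣP(Q2 2012)·Q(Q1 2012) = 21.85×31 + 622.74×7 + 2.83×321 = 677.35 + 4359.18 + 908.43 = 5944.96
Index = 5381.52 / 5944.96 × 100 = 90.5224

90.52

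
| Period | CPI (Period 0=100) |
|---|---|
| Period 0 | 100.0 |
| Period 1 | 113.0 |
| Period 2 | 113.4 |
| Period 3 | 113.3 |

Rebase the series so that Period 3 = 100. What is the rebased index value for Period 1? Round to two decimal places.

Rebased(Period 1) = 113.0 / 113.3 × 100 = 99.7352

99.74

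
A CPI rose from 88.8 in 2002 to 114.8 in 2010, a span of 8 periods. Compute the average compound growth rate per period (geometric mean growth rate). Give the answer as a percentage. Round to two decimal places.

Growth factor = (114.8/88.8)^(1/8) = (1.292793)^(1/8) = 1.032621
Growth rate = 1.032621 − 1 = 0.032621 = 3.2621%

3.26%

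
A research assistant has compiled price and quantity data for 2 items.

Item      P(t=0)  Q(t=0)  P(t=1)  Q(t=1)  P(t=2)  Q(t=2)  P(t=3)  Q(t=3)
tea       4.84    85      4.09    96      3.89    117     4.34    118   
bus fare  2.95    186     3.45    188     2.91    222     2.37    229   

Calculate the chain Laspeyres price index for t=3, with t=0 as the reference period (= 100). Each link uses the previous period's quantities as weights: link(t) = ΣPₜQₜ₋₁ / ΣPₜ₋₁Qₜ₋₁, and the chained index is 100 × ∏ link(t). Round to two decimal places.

Link t=0→t=1:
ΣP(t=1)Q(t=0) = 4.09×85 + 3.45×186 = 347.65 + 641.7 = 989.35
ΣP(t=0)Q(t=0) = 4.84×85 + 2.95×186 = 411.4 + 548.7 = 960.1
link = 989.35/960.1 = 1.030466
Link t=1→t=2:
ΣP(t=2)Q(t=1) = 3.89×96 + 2.91×188 = 373.44 + 547.08 = 920.52
ΣP(t=1)Q(t=1) = 4.09×96 + 3.45×188 = 392.64 + 648.6 = 1041.24
link = 920.52/1041.24 = 0.884061
Link t=2→t=3:
ΣP(t=3)Q(t=2) = 4.34×117 + 2.37×222 = 507.78 + 526.14 = 1033.92
ΣP(t=2)Q(t=2) = 3.89×117 + 2.91×222 = 455.13 + 646.02 = 1101.15
link = 1033.92/1101.15 = 0.938946
Chained index = 100 × 1.030466 × 0.884061 × 0.938946 = 85.5375

85.54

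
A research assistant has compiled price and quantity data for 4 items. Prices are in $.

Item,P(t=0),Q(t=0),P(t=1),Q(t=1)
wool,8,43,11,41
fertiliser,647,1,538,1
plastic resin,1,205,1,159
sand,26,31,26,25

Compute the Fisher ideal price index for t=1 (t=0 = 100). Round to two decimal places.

100.89

Laspeyres component (base-period weights):
ΣP(t=1)Q(t=0) = 11×43 + 538×1 + 1×205 + 26×31 = 473 + 538 + 205 + 806 = 2022
ΣP(t=0)Q(t=0) = 8×43 + 647×1 + 1×205 + 26×31 = 344 + 647 + 205 + 806 = 2002
L = 2022 / 2002 × 100 = 100.9990
Paasche component (current-period weights):
ΣP(t=1)Q(t=1) = 11×41 + 538×1 + 1×159 + 26×25 = 451 + 538 + 159 + 650 = 1798
ΣP(t=0)Q(t=1) = 8×41 + 647×1 + 1×159 + 26×25 = 328 + 647 + 159 + 650 = 1784
P = 1798 / 1784 × 100 = 100.7848
Fisher = √(L × P) = √(100.9990 × 100.7848) = 100.8918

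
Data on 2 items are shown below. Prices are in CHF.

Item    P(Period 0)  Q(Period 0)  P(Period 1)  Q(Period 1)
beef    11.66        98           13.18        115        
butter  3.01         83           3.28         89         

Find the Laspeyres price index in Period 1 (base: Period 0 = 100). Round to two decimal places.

112.31

Laspeyres price index uses base-period quantities as weights.
ΣP(Period 1)·Q(Period 0) = 13.18×98 + 3.28×83 = 1291.64 + 272.24 = 1563.88
ΣP(Period 0)·Q(Period 0) = 11.66×98 + 3.01×83 = 1142.68 + 249.83 = 1392.51
Index = 1563.88 / 1392.51 × 100 = 112.3066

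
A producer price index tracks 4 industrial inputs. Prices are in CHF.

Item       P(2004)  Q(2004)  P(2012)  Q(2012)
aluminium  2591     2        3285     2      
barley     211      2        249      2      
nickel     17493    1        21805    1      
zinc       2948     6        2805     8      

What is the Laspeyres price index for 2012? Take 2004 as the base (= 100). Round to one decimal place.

112.1

Laspeyres price index uses base-period quantities as weights.
ΣP(2012)·Q(2004) = 3285×2 + 249×2 + 21805×1 + 2805×6 = 6570 + 498 + 21805 + 16830 = 45703
ΣP(2004)·Q(2004) = 2591×2 + 211×2 + 17493×1 + 2948×6 = 5182 + 422 + 17493 + 17688 = 40785
Index = 45703 / 40785 × 100 = 112.0584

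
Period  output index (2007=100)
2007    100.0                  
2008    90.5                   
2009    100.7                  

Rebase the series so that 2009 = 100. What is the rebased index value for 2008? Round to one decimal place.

89.9

Rebased(2008) = 90.5 / 100.7 × 100 = 89.8709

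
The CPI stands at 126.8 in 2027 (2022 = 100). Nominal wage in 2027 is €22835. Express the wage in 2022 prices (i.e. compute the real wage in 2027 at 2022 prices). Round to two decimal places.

18008.68

Real = Nominal ÷ (Index/100) = 22835 ÷ (126.8/100)
     = 22835 ÷ 1.268 = 18008.6751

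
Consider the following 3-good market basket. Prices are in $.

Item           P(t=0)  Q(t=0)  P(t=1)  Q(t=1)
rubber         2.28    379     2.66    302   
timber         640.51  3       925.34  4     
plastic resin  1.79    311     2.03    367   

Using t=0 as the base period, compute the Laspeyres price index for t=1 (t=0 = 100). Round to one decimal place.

Laspeyres price index uses base-period quantities as weights.
ΣP(t=1)·Q(t=0) = 2.66×379 + 925.34×3 + 2.03×311 = 1008.14 + 2776.02 + 631.33 = 4415.49
ΣP(t=0)·Q(t=0) = 2.28×379 + 640.51×3 + 1.79×311 = 864.12 + 1921.53 + 556.69 = 3342.34
Index = 4415.49 / 3342.34 × 100 = 132.1077

132.1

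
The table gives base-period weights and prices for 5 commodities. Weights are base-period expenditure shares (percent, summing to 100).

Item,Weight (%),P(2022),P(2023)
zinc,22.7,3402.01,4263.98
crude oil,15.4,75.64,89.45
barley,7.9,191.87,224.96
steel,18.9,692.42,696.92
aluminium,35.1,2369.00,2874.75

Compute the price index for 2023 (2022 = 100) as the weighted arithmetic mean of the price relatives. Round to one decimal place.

zinc: 22.7 × (4263.98/3402.01) = 22.7 × 1.253371 = 28.4515
crude oil: 15.4 × (89.45/75.64) = 15.4 × 1.182575 = 18.2117
barley: 7.9 × (224.96/191.87) = 7.9 × 1.172461 = 9.2624
steel: 18.9 × (696.92/692.42) = 18.9 × 1.006499 = 19.0228
aluminium: 35.1 × (2874.75/2369.00) = 35.1 × 1.213487 = 42.5934
Index = Σ wᵢ·(p₁ᵢ/p₀ᵢ) = 28.4515 + 18.2117 + 9.2624 + 19.0228 + 42.5934 = 117.5418

117.5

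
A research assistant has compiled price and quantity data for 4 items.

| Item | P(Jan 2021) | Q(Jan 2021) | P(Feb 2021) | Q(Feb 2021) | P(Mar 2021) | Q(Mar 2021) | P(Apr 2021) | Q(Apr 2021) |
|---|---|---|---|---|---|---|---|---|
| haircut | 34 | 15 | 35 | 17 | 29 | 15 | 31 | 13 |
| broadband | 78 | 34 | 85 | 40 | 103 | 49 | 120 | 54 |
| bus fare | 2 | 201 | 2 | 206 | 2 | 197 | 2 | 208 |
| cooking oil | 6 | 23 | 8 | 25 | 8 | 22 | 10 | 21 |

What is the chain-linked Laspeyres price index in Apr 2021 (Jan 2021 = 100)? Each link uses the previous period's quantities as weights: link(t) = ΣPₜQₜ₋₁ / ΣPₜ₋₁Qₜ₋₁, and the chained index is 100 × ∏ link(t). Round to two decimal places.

140.94

Link Jan 2021→Feb 2021:
ΣP(Feb 2021)Q(Jan 2021) = 35×15 + 85×34 + 2×201 + 8×23 = 525 + 2890 + 402 + 184 = 4001
ΣP(Jan 2021)Q(Jan 2021) = 34×15 + 78×34 + 2×201 + 6×23 = 510 + 2652 + 402 + 138 = 3702
link = 4001/3702 = 1.080767
Link Feb 2021→Mar 2021:
ΣP(Mar 2021)Q(Feb 2021) = 29×17 + 103×40 + 2×206 + 8×25 = 493 + 4120 + 412 + 200 = 5225
ΣP(Feb 2021)Q(Feb 2021) = 35×17 + 85×40 + 2×206 + 8×25 = 595 + 3400 + 412 + 200 = 4607
link = 5225/4607 = 1.134144
Link Mar 2021→Apr 2021:
ΣP(Apr 2021)Q(Mar 2021) = 31×15 + 120×49 + 2×197 + 10×22 = 465 + 5880 + 394 + 220 = 6959
ΣP(Mar 2021)Q(Mar 2021) = 29×15 + 103×49 + 2×197 + 8×22 = 435 + 5047 + 394 + 176 = 6052
link = 6959/6052 = 1.149868
Chained index = 100 × 1.080767 × 1.134144 × 1.149868 = 140.9445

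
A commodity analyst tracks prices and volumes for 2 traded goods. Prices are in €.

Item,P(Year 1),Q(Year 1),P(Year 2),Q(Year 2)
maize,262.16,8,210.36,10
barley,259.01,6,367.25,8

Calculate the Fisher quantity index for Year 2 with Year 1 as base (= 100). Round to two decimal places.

129.13

Laspeyres component (base-period weights):
ΣP(Year 1)Q(Year 2) = 262.16×10 + 259.01×8 = 2621.6 + 2072.08 = 4693.68
ΣP(Year 1)Q(Year 1) = 262.16×8 + 259.01×6 = 2097.28 + 1554.06 = 3651.34
L = 4693.68 / 3651.34 × 100 = 128.5468
Paasche component (current-period weights):
ΣP(Year 2)Q(Year 2) = 210.36×10 + 367.25×8 = 2103.6 + 2938 = 5041.6
ΣP(Year 2)Q(Year 1) = 210.36×8 + 367.25×6 = 1682.88 + 2203.5 = 3886.38
P = 5041.6 / 3886.38 × 100 = 129.7248
Fisher = √(L × P) = √(128.5468 × 129.7248) = 129.1345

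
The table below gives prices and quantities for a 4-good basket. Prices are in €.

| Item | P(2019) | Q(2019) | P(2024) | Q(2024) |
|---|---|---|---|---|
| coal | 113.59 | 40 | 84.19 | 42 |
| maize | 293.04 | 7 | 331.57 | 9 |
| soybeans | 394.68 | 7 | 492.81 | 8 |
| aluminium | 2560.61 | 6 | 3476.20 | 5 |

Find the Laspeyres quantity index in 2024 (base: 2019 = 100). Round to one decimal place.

Laspeyres quantity index uses base-period prices as weights.
ΣP(2019)·Q(2024) = 113.59×42 + 293.04×9 + 394.68×8 + 2560.61×5 = 4770.78 + 2637.36 + 3157.44 + 12803.05 = 23368.63
ΣP(2019)·Q(2019) = 113.59×40 + 293.04×7 + 394.68×7 + 2560.61×6 = 4543.6 + 2051.28 + 2762.76 + 15363.66 = 24721.3
Index = 23368.63 / 24721.3 × 100 = 94.5283

94.5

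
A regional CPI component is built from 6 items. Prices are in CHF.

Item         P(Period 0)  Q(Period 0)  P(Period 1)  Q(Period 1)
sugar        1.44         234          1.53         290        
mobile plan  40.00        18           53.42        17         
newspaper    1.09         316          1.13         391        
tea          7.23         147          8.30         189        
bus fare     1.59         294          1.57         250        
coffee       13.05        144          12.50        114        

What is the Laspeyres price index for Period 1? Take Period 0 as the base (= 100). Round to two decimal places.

107.22

Laspeyres price index uses base-period quantities as weights.
ΣP(Period 1)·Q(Period 0) = 1.53×234 + 53.42×18 + 1.13×316 + 8.30×147 + 1.57×294 + 12.50×144 = 358.02 + 961.56 + 357.08 + 1220.1 + 461.58 + 1800 = 5158.34
ΣP(Period 0)·Q(Period 0) = 1.44×234 + 40.00×18 + 1.09×316 + 7.23×147 + 1.59×294 + 13.05×144 = 336.96 + 720 + 344.44 + 1062.81 + 467.46 + 1879.2 = 4810.87
Index = 5158.34 / 4810.87 × 100 = 107.2226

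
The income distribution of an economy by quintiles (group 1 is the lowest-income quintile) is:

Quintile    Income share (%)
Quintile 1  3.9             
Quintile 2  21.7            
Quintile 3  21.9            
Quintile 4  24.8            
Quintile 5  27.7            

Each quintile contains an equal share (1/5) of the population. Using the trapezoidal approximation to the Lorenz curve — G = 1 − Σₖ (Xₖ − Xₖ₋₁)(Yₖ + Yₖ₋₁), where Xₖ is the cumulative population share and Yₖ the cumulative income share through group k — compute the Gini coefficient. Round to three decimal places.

Cumulative income shares Yₖ: 0.0390, 0.2560, 0.4750, 0.7230, 1.0000
Σ (Xₖ−Xₖ₋₁)(Yₖ+Yₖ₋₁) = (1/5)(0.0390+0.0000) + (1/5)(0.2560+0.0390) + (1/5)(0.4750+0.2560) + (1/5)(0.7230+0.4750) + (1/5)(1.0000+0.7230)
  = 0.0078 + 0.0590 + 0.1462 + 0.2396 + 0.3446 = 0.7972
G = 1 − 0.7972 = 0.2028

0.203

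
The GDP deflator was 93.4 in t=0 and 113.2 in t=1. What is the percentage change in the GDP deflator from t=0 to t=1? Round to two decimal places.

21.20%

Change = (113.2 − 93.4) / 93.4 × 100
       = 19.8 / 93.4 × 100 = 21.1991%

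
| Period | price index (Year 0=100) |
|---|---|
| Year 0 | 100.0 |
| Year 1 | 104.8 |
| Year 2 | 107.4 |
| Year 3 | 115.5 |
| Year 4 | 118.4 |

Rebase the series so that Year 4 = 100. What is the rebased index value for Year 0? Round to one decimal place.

Rebased(Year 0) = 100.0 / 118.4 × 100 = 84.4595

84.5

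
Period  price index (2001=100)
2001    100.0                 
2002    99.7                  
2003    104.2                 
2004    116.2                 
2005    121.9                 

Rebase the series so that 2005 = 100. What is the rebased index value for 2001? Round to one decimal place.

Rebased(2001) = 100.0 / 121.9 × 100 = 82.0345

82.0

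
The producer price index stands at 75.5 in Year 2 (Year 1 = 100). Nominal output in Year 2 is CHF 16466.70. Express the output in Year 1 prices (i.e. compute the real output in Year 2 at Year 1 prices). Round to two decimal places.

21810.20

Real = Nominal ÷ (Index/100) = 16466.70 ÷ (75.5/100)
     = 16466.70 ÷ 0.755 = 21810.1987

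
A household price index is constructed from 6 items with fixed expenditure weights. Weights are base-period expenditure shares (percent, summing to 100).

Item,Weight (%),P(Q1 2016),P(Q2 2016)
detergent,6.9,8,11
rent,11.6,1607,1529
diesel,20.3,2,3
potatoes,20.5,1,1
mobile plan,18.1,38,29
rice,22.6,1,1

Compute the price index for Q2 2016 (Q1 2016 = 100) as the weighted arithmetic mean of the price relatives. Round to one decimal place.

107.9

detergent: 6.9 × (11/8) = 6.9 × 1.375000 = 9.4875
rent: 11.6 × (1529/1607) = 11.6 × 0.951462 = 11.0370
diesel: 20.3 × (3/2) = 20.3 × 1.500000 = 30.4500
potatoes: 20.5 × (1/1) = 20.5 × 1.000000 = 20.5000
mobile plan: 18.1 × (29/38) = 18.1 × 0.763158 = 13.8132
rice: 22.6 × (1/1) = 22.6 × 1.000000 = 22.6000
Index = Σ wᵢ·(p₁ᵢ/p₀ᵢ) = 9.4875 + 11.0370 + 30.4500 + 20.5000 + 13.8132 + 22.6000 = 107.8876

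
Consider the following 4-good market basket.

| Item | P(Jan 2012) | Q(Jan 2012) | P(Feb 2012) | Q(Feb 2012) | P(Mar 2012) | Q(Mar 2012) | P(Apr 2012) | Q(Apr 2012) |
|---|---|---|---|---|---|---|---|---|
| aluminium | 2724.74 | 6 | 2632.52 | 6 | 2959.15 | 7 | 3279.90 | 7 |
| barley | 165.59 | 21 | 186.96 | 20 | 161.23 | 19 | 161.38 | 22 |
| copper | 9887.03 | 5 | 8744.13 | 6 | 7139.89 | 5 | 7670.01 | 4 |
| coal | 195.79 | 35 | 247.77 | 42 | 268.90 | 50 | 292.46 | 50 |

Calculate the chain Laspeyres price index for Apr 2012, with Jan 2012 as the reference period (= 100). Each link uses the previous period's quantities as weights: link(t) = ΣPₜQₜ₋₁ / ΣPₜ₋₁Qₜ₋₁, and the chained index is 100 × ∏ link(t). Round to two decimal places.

Link Jan 2012→Feb 2012:
ΣP(Feb 2012)Q(Jan 2012) = 2632.52×6 + 186.96×21 + 8744.13×5 + 247.77×35 = 15795.12 + 3926.16 + 43720.65 + 8671.95 = 72113.88
ΣP(Jan 2012)Q(Jan 2012) = 2724.74×6 + 165.59×21 + 9887.03×5 + 195.79×35 = 16348.44 + 3477.39 + 49435.15 + 6852.65 = 76113.63
link = 72113.88/76113.63 = 0.947450
Link Feb 2012→Mar 2012:
ΣP(Mar 2012)Q(Feb 2012) = 2959.15×6 + 161.23×20 + 7139.89×6 + 268.90×42 = 17754.9 + 3224.6 + 42839.34 + 11293.8 = 75112.64
ΣP(Feb 2012)Q(Feb 2012) = 2632.52×6 + 186.96×20 + 8744.13×6 + 247.77×42 = 15795.12 + 3739.2 + 52464.78 + 10406.34 = 82405.44
link = 75112.64/82405.44 = 0.911501
Link Mar 2012→Apr 2012:
ΣP(Apr 2012)Q(Mar 2012) = 3279.90×7 + 161.38×19 + 7670.01×5 + 292.46×50 = 22959.3 + 3066.22 + 38350.05 + 14623 = 78998.57
ΣP(Mar 2012)Q(Mar 2012) = 2959.15×7 + 161.23×19 + 7139.89×5 + 268.90×50 = 20714.05 + 3063.37 + 35699.45 + 13445 = 72921.87
link = 78998.57/72921.87 = 1.083332
Chained index = 100 × 0.947450 × 0.911501 × 1.083332 = 93.5567

93.56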